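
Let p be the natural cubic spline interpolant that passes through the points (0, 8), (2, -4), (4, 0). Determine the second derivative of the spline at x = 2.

Let m_i = p''(x_i). Step sizes h_i = 2, 2; slopes of the chords Δ_i = (y_(i+1) - y_i)/h_i = -6, 2.
  2·m_0 + 8·m_1 + 2·m_2 = 6(Δ_1 - Δ_0) = 48
Natural end conditions: m_0 = m_2 = 0.
Forward elimination and back-substitution give m_0 = 0, m_1 = 6, m_2 = 0.

6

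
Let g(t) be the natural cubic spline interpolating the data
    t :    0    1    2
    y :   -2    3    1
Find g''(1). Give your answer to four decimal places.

Write M_i for g''(x_i). With h_i = 1, 1 and divided differences Δ_i = 5, -2, the continuity of g' gives the tridiagonal system
  1·M_0 + 4·M_1 + 1·M_2 = 6(Δ_1 - Δ_0) = -42
Natural end conditions: M_0 = M_2 = 0.
Forward elimination and back-substitution give M_0 = 0, M_1 = -21/2, M_2 = 0.

-10.5000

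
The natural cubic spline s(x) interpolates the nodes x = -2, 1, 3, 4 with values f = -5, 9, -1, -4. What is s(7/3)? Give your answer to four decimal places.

Let σ_i = s''(x_i). Step sizes h_i = 3, 2, 1; slopes of the chords Δ_i = (y_(i+1) - y_i)/h_i = 14/3, -5, -3.
  3·σ_0 + 10·σ_1 + 2·σ_2 = 6(Δ_1 - Δ_0) = -58
  2·σ_1 + 6·σ_2 + 1·σ_3 = 6(Δ_2 - Δ_1) = 12
Natural end conditions: σ_0 = σ_3 = 0.
Solving the tridiagonal system: σ_0 = 0, σ_1 = -93/14, σ_2 = 59/14, σ_3 = 0.
On [1, 3], s(x) = 9 - 83/42·(x - 1) - 93/28·(x - 1)² + 19/21·(x - 1)³.
With (x - 1) = 4/3: s(7/3) = 211/81.

2.6049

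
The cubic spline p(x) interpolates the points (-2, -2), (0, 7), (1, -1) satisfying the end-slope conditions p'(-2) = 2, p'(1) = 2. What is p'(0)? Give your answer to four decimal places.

-6.7500

Let M_i = p''(x_i). Step sizes h_i = 2, 1; slopes of the chords Δ_i = (y_(i+1) - y_i)/h_i = 9/2, -8.
  2·M_0 + 6·M_1 + 1·M_2 = 6(Δ_1 - Δ_0) = -75
Clamped end conditions give two more equations: 2h_0·M_0 + h_0·M_1 = 6(Δ_0 - p'(-2)) = 15 and h_1·M_1 + 2h_1·M_2 = 6(p'(1) - Δ_1) = 60.
Hence M_0 = 65/4, M_1 = -25, M_2 = 85/2.
On [0, 1], p'(x) = b_1 + 2c_1·x + 3d_1·x² with b_1 = Δ_1 - h_1(2M_1 + M_2)/6 = -27/4, c_1 = M_1/2 = -25/2, d_1 = (M_2 - M_1)/(6h_1) = 45/4. So p'(0) = -27/4.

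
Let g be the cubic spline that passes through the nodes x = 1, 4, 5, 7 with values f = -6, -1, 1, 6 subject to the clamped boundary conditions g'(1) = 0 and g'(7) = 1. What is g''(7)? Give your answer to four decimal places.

-3.0714

Put m_i = g'' at the i-th knot. Here h = (3, 1, 2) and Δ = (5/3, 2, 5/2), so the interior equations h_(i-1)·m_(i-1) + 2(h_(i-1)+h_i)·m_i + h_i·m_(i+1) = 6(Δ_i − Δ_(i-1)) read
  3·m_0 + 8·m_1 + 1·m_2 = 6(Δ_1 - Δ_0) = 2
  1·m_1 + 6·m_2 + 2·m_3 = 6(Δ_2 - Δ_1) = 3
Clamped end conditions give two more equations: 2h_0·m_0 + h_0·m_1 = 6(Δ_0 - g'(1)) = 10 and h_2·m_2 + 2h_2·m_3 = 6(g'(7) - Δ_2) = -9.
Forward elimination and back-substitution give m_0 = 85/42, m_1 = -5/7, m_2 = 23/14, m_3 = -43/14.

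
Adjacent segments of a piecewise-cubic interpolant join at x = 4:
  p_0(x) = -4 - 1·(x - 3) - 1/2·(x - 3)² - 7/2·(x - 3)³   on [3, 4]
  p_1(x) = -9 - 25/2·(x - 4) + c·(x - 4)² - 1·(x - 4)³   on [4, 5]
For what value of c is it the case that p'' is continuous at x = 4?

p_0''(x) = -1 - 21·(x - 3), so p_0''(4) = -22. On the right, p_1''(4) = 2c, so c = -11.

-11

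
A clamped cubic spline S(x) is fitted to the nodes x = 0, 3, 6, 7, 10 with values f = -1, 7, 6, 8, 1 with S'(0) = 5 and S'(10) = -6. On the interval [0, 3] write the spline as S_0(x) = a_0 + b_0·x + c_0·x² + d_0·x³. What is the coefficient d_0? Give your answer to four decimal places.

Write σ_i for S''(x_i). With h_i = 3, 3, 1, 3 and divided differences Δ_i = 8/3, -1/3, 2, -7/3, the continuity of S' gives the tridiagonal system
  3·σ_0 + 12·σ_1 + 3·σ_2 = 6(Δ_1 - Δ_0) = -18
  3·σ_1 + 8·σ_2 + 1·σ_3 = 6(Δ_2 - Δ_1) = 14
  1·σ_2 + 8·σ_3 + 3·σ_4 = 6(Δ_3 - Δ_2) = -26
Clamped end conditions give two more equations: 2h_0·σ_0 + h_0·σ_1 = 6(Δ_0 - S'(0)) = -14 and h_3·σ_3 + 2h_3·σ_4 = 6(S'(10) - Δ_3) = -22.
Hence σ_0 = -449/318, σ_1 = -293/159, σ_2 = 295/106, σ_3 = -145/53, σ_4 = -731/318.
On [0, 3], with S_0(x) = a_0 + b_0·x + c_0·x² + d_0·x³: c_0 = σ_0/2 = -449/636, d_0 = (σ_1 - σ_0)/(6h_0) = -137/5724, b_0 = Δ_0 - h_0(2σ_0 + σ_1)/6 = 5.

-0.0239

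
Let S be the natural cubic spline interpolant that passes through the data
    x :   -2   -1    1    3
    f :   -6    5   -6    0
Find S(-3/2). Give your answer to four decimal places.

Put m_i = S'' at the i-th knot. Here h = (1, 2, 2) and Δ = (11, -11/2, 3), so the interior equations h_(i-1)·m_(i-1) + 2(h_(i-1)+h_i)·m_i + h_i·m_(i+1) = 6(Δ_i − Δ_(i-1)) read
  1·m_0 + 6·m_1 + 2·m_2 = 6(Δ_1 - Δ_0) = -99
  2·m_1 + 8·m_2 + 2·m_3 = 6(Δ_2 - Δ_1) = 51
Natural end conditions: m_0 = m_3 = 0.
Forward elimination and back-substitution give m_0 = 0, m_1 = -447/22, m_2 = 126/11, m_3 = 0.
On [-2, -1], S(x) = -6 + 633/44·(x + 2) + 0·(x + 2)² - 149/44·(x + 2)³.
With (x + 2) = 1/2: S(-3/2) = 271/352.

0.7699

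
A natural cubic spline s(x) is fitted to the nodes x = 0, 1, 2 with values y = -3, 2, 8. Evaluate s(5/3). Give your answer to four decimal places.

5.9259

With σ_i denoting the second derivative at x_i, h_i = 1, 1, and Δ_i = (y_(i+1) − y_i)/h_i = 5, 6:
  1·σ_0 + 4·σ_1 + 1·σ_2 = 6(Δ_1 - Δ_0) = 6
Natural end conditions: σ_0 = σ_2 = 0.
Forward elimination and back-substitution give σ_0 = 0, σ_1 = 3/2, σ_2 = 0.
On [1, 2], s(x) = 2 + 11/2·(x - 1) + 3/4·(x - 1)² - 1/4·(x - 1)³.
With (x - 1) = 2/3: s(5/3) = 160/27.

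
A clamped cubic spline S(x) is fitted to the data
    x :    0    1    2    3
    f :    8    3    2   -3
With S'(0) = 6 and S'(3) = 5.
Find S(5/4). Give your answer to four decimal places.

Let M_i = S''(x_i). Step sizes h_i = 1, 1, 1; slopes of the chords Δ_i = (y_(i+1) - y_i)/h_i = -5, -1, -5.
  1·M_0 + 4·M_1 + 1·M_2 = 6(Δ_1 - Δ_0) = 24
  1·M_1 + 4·M_2 + 1·M_3 = 6(Δ_2 - Δ_1) = -24
Clamped end conditions give two more equations: 2h_0·M_0 + h_0·M_1 = 6(Δ_0 - S'(0)) = -66 and h_2·M_2 + 2h_2·M_3 = 6(S'(3) - Δ_2) = 60.
Hence M_0 = -664/15, M_1 = 338/15, M_2 = -328/15, M_3 = 614/15.
On [1, 2], S(x) = 3 - 73/15·(x - 1) + 169/15·(x - 1)² - 37/5·(x - 1)³.
With (x - 1) = 1/4: S(5/4) = 759/320.

2.3719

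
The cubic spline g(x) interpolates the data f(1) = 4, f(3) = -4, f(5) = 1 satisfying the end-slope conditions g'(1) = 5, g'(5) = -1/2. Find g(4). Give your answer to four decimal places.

-1.9375

Write M_i for g''(x_i). With h_i = 2, 2 and divided differences Δ_i = -4, 5/2, the continuity of g' gives the tridiagonal system
  2·M_0 + 8·M_1 + 2·M_2 = 6(Δ_1 - Δ_0) = 39
Clamped end conditions give two more equations: 2h_0·M_0 + h_0·M_1 = 6(Δ_0 - g'(1)) = -54 and h_1·M_1 + 2h_1·M_2 = 6(g'(5) - Δ_1) = -18.
Hence M_0 = -79/4, M_1 = 25/2, M_2 = -43/4.
On [3, 5], g(x) = -4 - 9/4·(x - 3) + 25/4·(x - 3)² - 31/16·(x - 3)³.
With (x - 3) = 1: g(4) = -31/16.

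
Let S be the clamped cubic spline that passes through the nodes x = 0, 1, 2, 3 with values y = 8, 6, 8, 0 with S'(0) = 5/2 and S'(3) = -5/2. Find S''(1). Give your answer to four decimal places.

18.4667

Let σ_i = S''(x_i). Step sizes h_i = 1, 1, 1; slopes of the chords Δ_i = (y_(i+1) - y_i)/h_i = -2, 2, -8.
  1·σ_0 + 4·σ_1 + 1·σ_2 = 6(Δ_1 - Δ_0) = 24
  1·σ_1 + 4·σ_2 + 1·σ_3 = 6(Δ_2 - Δ_1) = -60
Clamped end conditions give two more equations: 2h_0·σ_0 + h_0·σ_1 = 6(Δ_0 - S'(0)) = -27 and h_2·σ_2 + 2h_2·σ_3 = 6(S'(3) - Δ_2) = 33.
Hence σ_0 = -341/15, σ_1 = 277/15, σ_2 = -407/15, σ_3 = 451/15.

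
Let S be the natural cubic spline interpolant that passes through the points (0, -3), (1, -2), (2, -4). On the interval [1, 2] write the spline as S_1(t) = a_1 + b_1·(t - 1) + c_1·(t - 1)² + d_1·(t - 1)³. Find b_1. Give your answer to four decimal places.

Let σ_i = S''(x_i). Step sizes h_i = 1, 1; slopes of the chords Δ_i = (y_(i+1) - y_i)/h_i = 1, -2.
  1·σ_0 + 4·σ_1 + 1·σ_2 = 6(Δ_1 - Δ_0) = -18
Natural end conditions: σ_0 = σ_2 = 0.
Hence σ_0 = 0, σ_1 = -9/2, σ_2 = 0.
On [1, 2], with S_1(t) = a_1 + b_1·(t - 1) + c_1·(t - 1)² + d_1·(t - 1)³: c_1 = σ_1/2 = -9/4, d_1 = (σ_2 - σ_1)/(6h_1) = 3/4, b_1 = Δ_1 - h_1(2σ_1 + σ_2)/6 = -1/2.

-0.5000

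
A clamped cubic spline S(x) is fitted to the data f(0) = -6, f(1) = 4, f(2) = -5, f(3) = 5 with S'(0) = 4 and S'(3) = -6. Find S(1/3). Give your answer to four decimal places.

-2.7506

Let M_i = S''(x_i). Step sizes h_i = 1, 1, 1; slopes of the chords Δ_i = (y_(i+1) - y_i)/h_i = 10, -9, 10.
  1·M_0 + 4·M_1 + 1·M_2 = 6(Δ_1 - Δ_0) = -114
  1·M_1 + 4·M_2 + 1·M_3 = 6(Δ_2 - Δ_1) = 114
Clamped end conditions give two more equations: 2h_0·M_0 + h_0·M_1 = 6(Δ_0 - S'(0)) = 36 and h_2·M_2 + 2h_2·M_3 = 6(S'(3) - Δ_2) = -96.
Solving: M_0 = 686/15, M_1 = -832/15, M_2 = 932/15, M_3 = -1186/15.
On [0, 1], S(x) = -6 + 4·x + 343/15·x² - 253/15·x³.
With x = 1/3: S(1/3) = -1114/405.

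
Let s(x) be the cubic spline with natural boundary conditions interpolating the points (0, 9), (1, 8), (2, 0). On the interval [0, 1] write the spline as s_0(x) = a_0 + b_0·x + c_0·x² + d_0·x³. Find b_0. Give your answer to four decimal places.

With m_i denoting the second derivative at x_i, h_i = 1, 1, and Δ_i = (y_(i+1) − y_i)/h_i = -1, -8:
  1·m_0 + 4·m_1 + 1·m_2 = 6(Δ_1 - Δ_0) = -42
Natural end conditions: m_0 = m_2 = 0.
Solving the tridiagonal system: m_0 = 0, m_1 = -21/2, m_2 = 0.
On [0, 1], with s_0(x) = a_0 + b_0·x + c_0·x² + d_0·x³: c_0 = m_0/2 = 0, d_0 = (m_1 - m_0)/(6h_0) = -7/4, b_0 = Δ_0 - h_0(2m_0 + m_1)/6 = 3/4.

0.7500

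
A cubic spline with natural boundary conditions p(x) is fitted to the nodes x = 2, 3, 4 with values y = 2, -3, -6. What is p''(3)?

3

With σ_i denoting the second derivative at x_i, h_i = 1, 1, and Δ_i = (y_(i+1) − y_i)/h_i = -5, -3:
  1·σ_0 + 4·σ_1 + 1·σ_2 = 6(Δ_1 - Δ_0) = 12
Natural end conditions: σ_0 = σ_2 = 0.
Forward elimination and back-substitution give σ_0 = 0, σ_1 = 3, σ_2 = 0.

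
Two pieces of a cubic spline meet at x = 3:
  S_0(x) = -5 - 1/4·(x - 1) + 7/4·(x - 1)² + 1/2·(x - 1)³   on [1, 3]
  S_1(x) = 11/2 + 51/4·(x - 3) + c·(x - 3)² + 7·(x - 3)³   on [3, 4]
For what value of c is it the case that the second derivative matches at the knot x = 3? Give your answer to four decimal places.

S_0''(x) = 7/2 + 3·(x - 1), so S_0''(3) = 19/2. On the right, S_1''(3) = 2c, so c = 19/4.

4.7500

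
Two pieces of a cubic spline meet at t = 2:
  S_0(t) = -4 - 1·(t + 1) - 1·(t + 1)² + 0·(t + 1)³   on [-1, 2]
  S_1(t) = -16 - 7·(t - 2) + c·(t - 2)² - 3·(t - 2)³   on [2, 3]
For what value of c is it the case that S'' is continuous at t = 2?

-1

S_0''(t) = -2 + 0·(t + 1), so S_0''(2) = -2. On the right, S_1''(2) = 2c, so c = -1.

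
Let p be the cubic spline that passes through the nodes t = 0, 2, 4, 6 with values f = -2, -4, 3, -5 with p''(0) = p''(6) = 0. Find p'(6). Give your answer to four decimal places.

Put m_i = p'' at the i-th knot. Here h = (2, 2, 2) and Δ = (-1, 7/2, -4), so the interior equations h_(i-1)·m_(i-1) + 2(h_(i-1)+h_i)·m_i + h_i·m_(i+1) = 6(Δ_i − Δ_(i-1)) read
  2·m_0 + 8·m_1 + 2·m_2 = 6(Δ_1 - Δ_0) = 27
  2·m_1 + 8·m_2 + 2·m_3 = 6(Δ_2 - Δ_1) = -45
Natural end conditions: m_0 = m_3 = 0.
Solving: m_0 = 0, m_1 = 51/10, m_2 = -69/10, m_3 = 0.
On [4, 6], p'(t) = b_2 + 2c_2·(t - 4) + 3d_2·(t - 4)² with b_2 = Δ_2 - h_2(2m_2 + m_3)/6 = 3/5, c_2 = m_2/2 = -69/20, d_2 = (m_3 - m_2)/(6h_2) = 23/40. So p'(6) = -63/10.

-6.3000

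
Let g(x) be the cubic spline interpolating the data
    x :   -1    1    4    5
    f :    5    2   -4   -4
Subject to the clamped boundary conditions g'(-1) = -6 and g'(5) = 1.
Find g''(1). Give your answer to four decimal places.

With σ_i denoting the second derivative at x_i, h_i = 2, 3, 1, and Δ_i = (y_(i+1) − y_i)/h_i = -3/2, -2, 0:
  2·σ_0 + 10·σ_1 + 3·σ_2 = 6(Δ_1 - Δ_0) = -3
  3·σ_1 + 8·σ_2 + 1·σ_3 = 6(Δ_2 - Δ_1) = 12
Clamped end conditions give two more equations: 2h_0·σ_0 + h_0·σ_1 = 6(Δ_0 - g'(-1)) = 27 and h_2·σ_2 + 2h_2·σ_3 = 6(g'(5) - Δ_2) = 6.
Hence σ_0 = 209/26, σ_1 = -67/26, σ_2 = 29/13, σ_3 = 49/26.

-2.5769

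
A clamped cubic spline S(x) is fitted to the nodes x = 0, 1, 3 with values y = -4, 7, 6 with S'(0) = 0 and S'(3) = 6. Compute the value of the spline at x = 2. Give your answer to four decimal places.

With M_i denoting the second derivative at x_i, h_i = 1, 2, and Δ_i = (y_(i+1) − y_i)/h_i = 11, -1/2:
  1·M_0 + 6·M_1 + 2·M_2 = 6(Δ_1 - Δ_0) = -69
Clamped end conditions give two more equations: 2h_0·M_0 + h_0·M_1 = 6(Δ_0 - S'(0)) = 66 and h_1·M_1 + 2h_1·M_2 = 6(S'(3) - Δ_1) = 39.
Forward elimination and back-substitution give M_0 = 93/2, M_1 = -27, M_2 = 93/4.
On [1, 3], S(x) = 7 + 39/4·(x - 1) - 27/2·(x - 1)² + 67/16·(x - 1)³.
With (x - 1) = 1: S(2) = 119/16.

7.4375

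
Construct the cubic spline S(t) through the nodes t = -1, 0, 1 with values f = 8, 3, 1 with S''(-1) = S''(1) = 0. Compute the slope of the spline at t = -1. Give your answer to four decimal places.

With m_i denoting the second derivative at x_i, h_i = 1, 1, and Δ_i = (y_(i+1) − y_i)/h_i = -5, -2:
  1·m_0 + 4·m_1 + 1·m_2 = 6(Δ_1 - Δ_0) = 18
Natural end conditions: m_0 = m_2 = 0.
Hence m_0 = 0, m_1 = 9/2, m_2 = 0.
On [-1, 0], S'(t) = b_0 + 2c_0·(t + 1) + 3d_0·(t + 1)² with b_0 = Δ_0 - h_0(2m_0 + m_1)/6 = -23/4, c_0 = m_0/2 = 0, d_0 = (m_1 - m_0)/(6h_0) = 3/4. So S'(-1) = -23/4.

-5.7500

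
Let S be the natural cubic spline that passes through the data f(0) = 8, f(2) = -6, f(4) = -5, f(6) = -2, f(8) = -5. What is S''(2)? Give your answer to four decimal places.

5.6518

Put m_i = S'' at the i-th knot. Here h = (2, 2, 2, 2) and Δ = (-7, 1/2, 3/2, -3/2), so the interior equations h_(i-1)·m_(i-1) + 2(h_(i-1)+h_i)·m_i + h_i·m_(i+1) = 6(Δ_i − Δ_(i-1)) read
  2·m_0 + 8·m_1 + 2·m_2 = 6(Δ_1 - Δ_0) = 45
  2·m_1 + 8·m_2 + 2·m_3 = 6(Δ_2 - Δ_1) = 6
  2·m_2 + 8·m_3 + 2·m_4 = 6(Δ_3 - Δ_2) = -18
Natural end conditions: m_0 = m_4 = 0.
Forward elimination and back-substitution give m_0 = 0, m_1 = 633/112, m_2 = -3/28, m_3 = -249/112, m_4 = 0.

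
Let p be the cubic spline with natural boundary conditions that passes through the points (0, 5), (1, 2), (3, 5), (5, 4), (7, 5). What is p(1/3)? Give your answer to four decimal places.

Let m_i = p''(x_i). Step sizes h_i = 1, 2, 2, 2; slopes of the chords Δ_i = (y_(i+1) - y_i)/h_i = -3, 3/2, -1/2, 1/2.
  1·m_0 + 6·m_1 + 2·m_2 = 6(Δ_1 - Δ_0) = 27
  2·m_1 + 8·m_2 + 2·m_3 = 6(Δ_2 - Δ_1) = -12
  2·m_2 + 8·m_3 + 2·m_4 = 6(Δ_3 - Δ_2) = 6
Natural end conditions: m_0 = m_4 = 0.
Solving the tridiagonal system: m_0 = 0, m_1 = 459/82, m_2 = -135/41, m_3 = 129/82, m_4 = 0.
On [0, 1], p(x) = 5 - 645/164·x + 0·x² + 153/164·x³.
With x = 1/3: p(1/3) = 458/123.

3.7236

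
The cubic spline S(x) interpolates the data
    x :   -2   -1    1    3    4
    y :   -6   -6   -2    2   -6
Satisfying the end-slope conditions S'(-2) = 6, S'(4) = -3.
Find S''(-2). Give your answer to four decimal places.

Write σ_i for S''(x_i). With h_i = 1, 2, 2, 1 and divided differences Δ_i = 0, 2, 2, -8, the continuity of S' gives the tridiagonal system
  1·σ_0 + 6·σ_1 + 2·σ_2 = 6(Δ_1 - Δ_0) = 12
  2·σ_1 + 8·σ_2 + 2·σ_3 = 6(Δ_2 - Δ_1) = 0
  2·σ_2 + 6·σ_3 + 1·σ_4 = 6(Δ_3 - Δ_2) = -60
Clamped end conditions give two more equations: 2h_0·σ_0 + h_0·σ_1 = 6(Δ_0 - S'(-2)) = -36 and h_3·σ_3 + 2h_3·σ_4 = 6(S'(4) - Δ_3) = 30.
Solving: σ_0 = -223/11, σ_1 = 50/11, σ_2 = 5/2, σ_3 = -160/11, σ_4 = 245/11.

-20.2727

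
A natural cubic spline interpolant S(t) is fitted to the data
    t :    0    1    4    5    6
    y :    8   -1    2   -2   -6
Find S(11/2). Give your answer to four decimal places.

Let σ_i = S''(x_i). Step sizes h_i = 1, 3, 1, 1; slopes of the chords Δ_i = (y_(i+1) - y_i)/h_i = -9, 1, -4, -4.
  1·σ_0 + 8·σ_1 + 3·σ_2 = 6(Δ_1 - Δ_0) = 60
  3·σ_1 + 8·σ_2 + 1·σ_3 = 6(Δ_2 - Δ_1) = -30
  1·σ_2 + 4·σ_3 + 1·σ_4 = 6(Δ_3 - Δ_2) = 0
Natural end conditions: σ_0 = σ_4 = 0.
Hence σ_0 = 0, σ_1 = 555/53, σ_2 = -420/53, σ_3 = 105/53, σ_4 = 0.
On [5, 6], S(t) = -2 - 247/53·(t - 5) + 105/106·(t - 5)² - 35/106·(t - 5)³.
With (t - 5) = 1/2: S(11/2) = -3497/848.

-4.1238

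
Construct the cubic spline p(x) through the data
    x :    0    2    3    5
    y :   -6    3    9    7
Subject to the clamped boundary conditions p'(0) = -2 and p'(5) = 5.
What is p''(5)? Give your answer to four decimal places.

With M_i denoting the second derivative at x_i, h_i = 2, 1, 2, and Δ_i = (y_(i+1) − y_i)/h_i = 9/2, 6, -1:
  2·M_0 + 6·M_1 + 1·M_2 = 6(Δ_1 - Δ_0) = 9
  1·M_1 + 6·M_2 + 2·M_3 = 6(Δ_2 - Δ_1) = -42
Clamped end conditions give two more equations: 2h_0·M_0 + h_0·M_1 = 6(Δ_0 - p'(0)) = 39 and h_2·M_2 + 2h_2·M_3 = 6(p'(5) - Δ_2) = 36.
Forward elimination and back-substitution give M_0 = 307/32, M_1 = 5/16, M_2 = -193/16, M_3 = 481/32.

15.0313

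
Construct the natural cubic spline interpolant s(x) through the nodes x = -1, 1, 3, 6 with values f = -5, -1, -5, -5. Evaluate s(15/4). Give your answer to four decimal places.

-5.9326

With σ_i denoting the second derivative at x_i, h_i = 2, 2, 3, and Δ_i = (y_(i+1) − y_i)/h_i = 2, -2, 0:
  2·σ_0 + 8·σ_1 + 2·σ_2 = 6(Δ_1 - Δ_0) = -24
  2·σ_1 + 10·σ_2 + 3·σ_3 = 6(Δ_2 - Δ_1) = 12
Natural end conditions: σ_0 = σ_3 = 0.
Solving: σ_0 = 0, σ_1 = -66/19, σ_2 = 36/19, σ_3 = 0.
On [3, 6], s(x) = -5 - 36/19·(x - 3) + 18/19·(x - 3)² - 2/19·(x - 3)³.
With (x - 3) = 3/4: s(15/4) = -3607/608.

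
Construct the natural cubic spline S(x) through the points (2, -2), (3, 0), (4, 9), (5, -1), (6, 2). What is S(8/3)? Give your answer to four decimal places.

With σ_i denoting the second derivative at x_i, h_i = 1, 1, 1, 1, and Δ_i = (y_(i+1) − y_i)/h_i = 2, 9, -10, 3:
  1·σ_0 + 4·σ_1 + 1·σ_2 = 6(Δ_1 - Δ_0) = 42
  1·σ_1 + 4·σ_2 + 1·σ_3 = 6(Δ_2 - Δ_1) = -114
  1·σ_2 + 4·σ_3 + 1·σ_4 = 6(Δ_3 - Δ_2) = 78
Natural end conditions: σ_0 = σ_4 = 0.
Hence σ_0 = 0, σ_1 = 291/14, σ_2 = -288/7, σ_3 = 417/14, σ_4 = 0.
On [2, 3], S(x) = -2 - 41/28·(x - 2) + 0·(x - 2)² + 97/28·(x - 2)³.
With (x - 2) = 2/3: S(8/3) = -737/378.

-1.9497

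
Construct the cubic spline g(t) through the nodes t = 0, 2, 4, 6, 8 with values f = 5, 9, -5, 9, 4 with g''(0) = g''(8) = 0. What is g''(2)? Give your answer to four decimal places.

Put M_i = g'' at the i-th knot. Here h = (2, 2, 2, 2) and Δ = (2, -7, 7, -5/2), so the interior equations h_(i-1)·M_(i-1) + 2(h_(i-1)+h_i)·M_i + h_i·M_(i+1) = 6(Δ_i − Δ_(i-1)) read
  2·M_0 + 8·M_1 + 2·M_2 = 6(Δ_1 - Δ_0) = -54
  2·M_1 + 8·M_2 + 2·M_3 = 6(Δ_2 - Δ_1) = 84
  2·M_2 + 8·M_3 + 2·M_4 = 6(Δ_3 - Δ_2) = -57
Natural end conditions: M_0 = M_4 = 0.
Hence M_0 = 0, M_1 = -1203/112, M_2 = 447/28, M_3 = -1245/112, M_4 = 0.

-10.7411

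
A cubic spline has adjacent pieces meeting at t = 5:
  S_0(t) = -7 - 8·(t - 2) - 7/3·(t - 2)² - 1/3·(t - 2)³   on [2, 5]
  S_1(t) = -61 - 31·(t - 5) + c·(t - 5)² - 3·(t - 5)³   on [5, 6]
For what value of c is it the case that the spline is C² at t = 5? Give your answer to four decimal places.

S_0''(t) = -14/3 - 2·(t - 2), so S_0''(5) = -32/3. On the right, S_1''(5) = 2c, so c = -16/3.

-5.3333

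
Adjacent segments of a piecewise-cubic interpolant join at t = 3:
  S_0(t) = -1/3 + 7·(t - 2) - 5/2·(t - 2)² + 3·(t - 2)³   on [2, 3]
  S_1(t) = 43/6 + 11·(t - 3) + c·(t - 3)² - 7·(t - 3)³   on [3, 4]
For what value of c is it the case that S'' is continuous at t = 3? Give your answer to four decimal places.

6.5000

S_0''(t) = -5 + 18·(t - 2), so S_0''(3) = 13. On the right, S_1''(3) = 2c, so c = 13/2.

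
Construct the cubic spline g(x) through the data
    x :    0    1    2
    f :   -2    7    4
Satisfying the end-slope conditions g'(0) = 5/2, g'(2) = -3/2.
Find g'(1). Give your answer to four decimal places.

Let m_i = g''(x_i). Step sizes h_i = 1, 1; slopes of the chords Δ_i = (y_(i+1) - y_i)/h_i = 9, -3.
  1·m_0 + 4·m_1 + 1·m_2 = 6(Δ_1 - Δ_0) = -72
Clamped end conditions give two more equations: 2h_0·m_0 + h_0·m_1 = 6(Δ_0 - g'(0)) = 39 and h_1·m_1 + 2h_1·m_2 = 6(g'(2) - Δ_1) = 9.
Hence m_0 = 71/2, m_1 = -32, m_2 = 41/2.
On [1, 2], g'(x) = b_1 + 2c_1·(x - 1) + 3d_1·(x - 1)² with b_1 = Δ_1 - h_1(2m_1 + m_2)/6 = 17/4, c_1 = m_1/2 = -16, d_1 = (m_2 - m_1)/(6h_1) = 35/4. So g'(1) = 17/4.

4.2500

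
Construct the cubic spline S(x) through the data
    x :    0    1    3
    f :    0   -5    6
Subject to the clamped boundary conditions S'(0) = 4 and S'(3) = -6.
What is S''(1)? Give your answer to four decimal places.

27.6667

Write M_i for S''(x_i). With h_i = 1, 2 and divided differences Δ_i = -5, 11/2, the continuity of S' gives the tridiagonal system
  1·M_0 + 6·M_1 + 2·M_2 = 6(Δ_1 - Δ_0) = 63
Clamped end conditions give two more equations: 2h_0·M_0 + h_0·M_1 = 6(Δ_0 - S'(0)) = -54 and h_1·M_1 + 2h_1·M_2 = 6(S'(3) - Δ_1) = -69.
Forward elimination and back-substitution give M_0 = -245/6, M_1 = 83/3, M_2 = -373/12.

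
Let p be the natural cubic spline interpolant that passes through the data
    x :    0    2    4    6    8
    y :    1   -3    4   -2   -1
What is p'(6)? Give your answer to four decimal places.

Write m_i for p''(x_i). With h_i = 2, 2, 2, 2 and divided differences Δ_i = -2, 7/2, -3, 1/2, the continuity of p' gives the tridiagonal system
  2·m_0 + 8·m_1 + 2·m_2 = 6(Δ_1 - Δ_0) = 33
  2·m_1 + 8·m_2 + 2·m_3 = 6(Δ_2 - Δ_1) = -39
  2·m_2 + 8·m_3 + 2·m_4 = 6(Δ_3 - Δ_2) = 21
Natural end conditions: m_0 = m_4 = 0.
Solving: m_0 = 0, m_1 = 6, m_2 = -15/2, m_3 = 9/2, m_4 = 0.
On [6, 8], p'(x) = b_3 + 2c_3·(x - 6) + 3d_3·(x - 6)² with b_3 = Δ_3 - h_3(2m_3 + m_4)/6 = -5/2, c_3 = m_3/2 = 9/4, d_3 = (m_4 - m_3)/(6h_3) = -3/8. So p'(6) = -5/2.

-2.5000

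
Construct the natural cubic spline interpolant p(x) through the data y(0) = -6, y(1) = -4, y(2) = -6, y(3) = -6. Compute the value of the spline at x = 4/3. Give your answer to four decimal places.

Let σ_i = p''(x_i). Step sizes h_i = 1, 1, 1; slopes of the chords Δ_i = (y_(i+1) - y_i)/h_i = 2, -2, 0.
  1·σ_0 + 4·σ_1 + 1·σ_2 = 6(Δ_1 - Δ_0) = -24
  1·σ_1 + 4·σ_2 + 1·σ_3 = 6(Δ_2 - Δ_1) = 12
Natural end conditions: σ_0 = σ_3 = 0.
Forward elimination and back-substitution give σ_0 = 0, σ_1 = -36/5, σ_2 = 24/5, σ_3 = 0.
On [1, 2], p(x) = -4 - 2/5·(x - 1) - 18/5·(x - 1)² + 2·(x - 1)³.
With (x - 1) = 1/3: p(4/3) = -602/135.

-4.4593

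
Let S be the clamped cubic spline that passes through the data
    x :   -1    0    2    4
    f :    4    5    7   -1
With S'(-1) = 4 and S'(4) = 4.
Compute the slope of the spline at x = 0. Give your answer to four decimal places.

0.7391

Put σ_i = S'' at the i-th knot. Here h = (1, 2, 2) and Δ = (1, 1, -4), so the interior equations h_(i-1)·σ_(i-1) + 2(h_(i-1)+h_i)·σ_i + h_i·σ_(i+1) = 6(Δ_i − Δ_(i-1)) read
  1·σ_0 + 6·σ_1 + 2·σ_2 = 6(Δ_1 - Δ_0) = 0
  2·σ_1 + 8·σ_2 + 2·σ_3 = 6(Δ_2 - Δ_1) = -30
Clamped end conditions give two more equations: 2h_0·σ_0 + h_0·σ_1 = 6(Δ_0 - S'(-1)) = -18 and h_2·σ_2 + 2h_2·σ_3 = 6(S'(4) - Δ_2) = 48.
Solving the tridiagonal system: σ_0 = -264/23, σ_1 = 114/23, σ_2 = -210/23, σ_3 = 381/23.
On [0, 2], S'(x) = b_1 + 2c_1·x + 3d_1·x² with b_1 = Δ_1 - h_1(2σ_1 + σ_2)/6 = 17/23, c_1 = σ_1/2 = 57/23, d_1 = (σ_2 - σ_1)/(6h_1) = -27/23. So S'(0) = 17/23.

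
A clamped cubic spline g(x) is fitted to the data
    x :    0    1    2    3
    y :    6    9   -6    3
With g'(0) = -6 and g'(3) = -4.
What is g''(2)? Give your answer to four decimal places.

68.9333

Let m_i = g''(x_i). Step sizes h_i = 1, 1, 1; slopes of the chords Δ_i = (y_(i+1) - y_i)/h_i = 3, -15, 9.
  1·m_0 + 4·m_1 + 1·m_2 = 6(Δ_1 - Δ_0) = -108
  1·m_1 + 4·m_2 + 1·m_3 = 6(Δ_2 - Δ_1) = 144
Clamped end conditions give two more equations: 2h_0·m_0 + h_0·m_1 = 6(Δ_0 - g'(0)) = 54 and h_2·m_2 + 2h_2·m_3 = 6(g'(3) - Δ_2) = -78.
Solving: m_0 = 842/15, m_1 = -874/15, m_2 = 1034/15, m_3 = -1102/15.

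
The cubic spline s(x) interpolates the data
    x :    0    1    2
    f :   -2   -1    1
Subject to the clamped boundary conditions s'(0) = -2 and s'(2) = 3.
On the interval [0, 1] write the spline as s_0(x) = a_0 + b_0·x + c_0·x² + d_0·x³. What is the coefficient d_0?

Write σ_i for s''(x_i). With h_i = 1, 1 and divided differences Δ_i = 1, 2, the continuity of s' gives the tridiagonal system
  1·σ_0 + 4·σ_1 + 1·σ_2 = 6(Δ_1 - Δ_0) = 6
Clamped end conditions give two more equations: 2h_0·σ_0 + h_0·σ_1 = 6(Δ_0 - s'(0)) = 18 and h_1·σ_1 + 2h_1·σ_2 = 6(s'(2) - Δ_1) = 6.
Forward elimination and back-substitution give σ_0 = 10, σ_1 = -2, σ_2 = 4.
On [0, 1], with s_0(x) = a_0 + b_0·x + c_0·x² + d_0·x³: c_0 = σ_0/2 = 5, d_0 = (σ_1 - σ_0)/(6h_0) = -2, b_0 = Δ_0 - h_0(2σ_0 + σ_1)/6 = -2.

-2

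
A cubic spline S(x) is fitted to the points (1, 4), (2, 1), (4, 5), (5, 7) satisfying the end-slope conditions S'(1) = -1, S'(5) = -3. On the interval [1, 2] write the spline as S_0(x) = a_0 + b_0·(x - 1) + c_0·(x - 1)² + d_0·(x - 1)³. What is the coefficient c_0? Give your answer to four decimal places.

-4.6000

Write M_i for S''(x_i). With h_i = 1, 2, 1 and divided differences Δ_i = -3, 2, 2, the continuity of S' gives the tridiagonal system
  1·M_0 + 6·M_1 + 2·M_2 = 6(Δ_1 - Δ_0) = 30
  2·M_1 + 6·M_2 + 1·M_3 = 6(Δ_2 - Δ_1) = 0
Clamped end conditions give two more equations: 2h_0·M_0 + h_0·M_1 = 6(Δ_0 - S'(1)) = -12 and h_2·M_2 + 2h_2·M_3 = 6(S'(5) - Δ_2) = -30.
Forward elimination and back-substitution give M_0 = -46/5, M_1 = 32/5, M_2 = 2/5, M_3 = -76/5.
On [1, 2], with S_0(x) = a_0 + b_0·(x - 1) + c_0·(x - 1)² + d_0·(x - 1)³: c_0 = M_0/2 = -23/5, d_0 = (M_1 - M_0)/(6h_0) = 13/5, b_0 = Δ_0 - h_0(2M_0 + M_1)/6 = -1.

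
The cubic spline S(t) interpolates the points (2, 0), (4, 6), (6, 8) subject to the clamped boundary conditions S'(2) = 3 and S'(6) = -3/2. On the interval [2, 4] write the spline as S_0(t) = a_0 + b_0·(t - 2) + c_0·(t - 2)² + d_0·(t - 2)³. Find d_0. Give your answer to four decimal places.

Write M_i for S''(x_i). With h_i = 2, 2 and divided differences Δ_i = 3, 1, the continuity of S' gives the tridiagonal system
  2·M_0 + 8·M_1 + 2·M_2 = 6(Δ_1 - Δ_0) = -12
Clamped end conditions give two more equations: 2h_0·M_0 + h_0·M_1 = 6(Δ_0 - S'(2)) = 0 and h_1·M_1 + 2h_1·M_2 = 6(S'(6) - Δ_1) = -15.
Forward elimination and back-substitution give M_0 = 3/8, M_1 = -3/4, M_2 = -27/8.
On [2, 4], with S_0(t) = a_0 + b_0·(t - 2) + c_0·(t - 2)² + d_0·(t - 2)³: c_0 = M_0/2 = 3/16, d_0 = (M_1 - M_0)/(6h_0) = -3/32, b_0 = Δ_0 - h_0(2M_0 + M_1)/6 = 3.

-0.0938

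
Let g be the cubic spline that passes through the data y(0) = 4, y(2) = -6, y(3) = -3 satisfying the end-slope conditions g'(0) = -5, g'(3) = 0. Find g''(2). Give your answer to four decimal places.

12.6667

Put M_i = g'' at the i-th knot. Here h = (2, 1) and Δ = (-5, 3), so the interior equations h_(i-1)·M_(i-1) + 2(h_(i-1)+h_i)·M_i + h_i·M_(i+1) = 6(Δ_i − Δ_(i-1)) read
  2·M_0 + 6·M_1 + 1·M_2 = 6(Δ_1 - Δ_0) = 48
Clamped end conditions give two more equations: 2h_0·M_0 + h_0·M_1 = 6(Δ_0 - g'(0)) = 0 and h_1·M_1 + 2h_1·M_2 = 6(g'(3) - Δ_1) = -18.
Solving the tridiagonal system: M_0 = -19/3, M_1 = 38/3, M_2 = -46/3.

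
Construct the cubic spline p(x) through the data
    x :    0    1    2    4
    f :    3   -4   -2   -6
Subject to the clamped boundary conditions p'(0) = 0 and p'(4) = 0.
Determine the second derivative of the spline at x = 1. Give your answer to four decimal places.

Write m_i for p''(x_i). With h_i = 1, 1, 2 and divided differences Δ_i = -7, 2, -2, the continuity of p' gives the tridiagonal system
  1·m_0 + 4·m_1 + 1·m_2 = 6(Δ_1 - Δ_0) = 54
  1·m_1 + 6·m_2 + 2·m_3 = 6(Δ_2 - Δ_1) = -24
Clamped end conditions give two more equations: 2h_0·m_0 + h_0·m_1 = 6(Δ_0 - p'(0)) = -42 and h_2·m_2 + 2h_2·m_3 = 6(p'(4) - Δ_2) = 12.
Solving the tridiagonal system: m_0 = -366/11, m_1 = 270/11, m_2 = -120/11, m_3 = 93/11.

24.5455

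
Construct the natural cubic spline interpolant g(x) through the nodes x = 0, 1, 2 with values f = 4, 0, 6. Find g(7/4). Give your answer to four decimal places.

Let m_i = g''(x_i). Step sizes h_i = 1, 1; slopes of the chords Δ_i = (y_(i+1) - y_i)/h_i = -4, 6.
  1·m_0 + 4·m_1 + 1·m_2 = 6(Δ_1 - Δ_0) = 60
Natural end conditions: m_0 = m_2 = 0.
Solving the tridiagonal system: m_0 = 0, m_1 = 15, m_2 = 0.
On [1, 2], g(x) = 0 + 1·(x - 1) + 15/2·(x - 1)² - 5/2·(x - 1)³.
With (x - 1) = 3/4: g(7/4) = 501/128.

3.9141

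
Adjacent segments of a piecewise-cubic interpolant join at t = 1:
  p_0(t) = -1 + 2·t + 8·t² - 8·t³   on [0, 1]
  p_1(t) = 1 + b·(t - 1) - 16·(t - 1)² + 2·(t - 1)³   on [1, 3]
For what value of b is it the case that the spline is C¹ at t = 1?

p_0'(t) = 2 + 16·t - 24·t², so p_0'(1) = -6. On the right, p_1'(1) = b, so b = -6.

-6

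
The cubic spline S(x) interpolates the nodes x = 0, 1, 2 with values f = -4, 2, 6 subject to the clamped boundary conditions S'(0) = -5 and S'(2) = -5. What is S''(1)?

Write M_i for S''(x_i). With h_i = 1, 1 and divided differences Δ_i = 6, 4, the continuity of S' gives the tridiagonal system
  1·M_0 + 4·M_1 + 1·M_2 = 6(Δ_1 - Δ_0) = -12
Clamped end conditions give two more equations: 2h_0·M_0 + h_0·M_1 = 6(Δ_0 - S'(0)) = 66 and h_1·M_1 + 2h_1·M_2 = 6(S'(2) - Δ_1) = -54.
Solving the tridiagonal system: M_0 = 36, M_1 = -6, M_2 = -24.

-6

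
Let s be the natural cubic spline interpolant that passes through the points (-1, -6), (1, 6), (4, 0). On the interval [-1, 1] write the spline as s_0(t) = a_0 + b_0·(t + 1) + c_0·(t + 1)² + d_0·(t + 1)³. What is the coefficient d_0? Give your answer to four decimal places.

-0.4000

Write M_i for s''(x_i). With h_i = 2, 3 and divided differences Δ_i = 6, -2, the continuity of s' gives the tridiagonal system
  2·M_0 + 10·M_1 + 3·M_2 = 6(Δ_1 - Δ_0) = -48
Natural end conditions: M_0 = M_2 = 0.
Solving: M_0 = 0, M_1 = -24/5, M_2 = 0.
On [-1, 1], with s_0(t) = a_0 + b_0·(t + 1) + c_0·(t + 1)² + d_0·(t + 1)³: c_0 = M_0/2 = 0, d_0 = (M_1 - M_0)/(6h_0) = -2/5, b_0 = Δ_0 - h_0(2M_0 + M_1)/6 = 38/5.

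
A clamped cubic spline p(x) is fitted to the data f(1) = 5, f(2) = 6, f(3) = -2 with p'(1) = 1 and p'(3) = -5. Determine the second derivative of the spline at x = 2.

With M_i denoting the second derivative at x_i, h_i = 1, 1, and Δ_i = (y_(i+1) − y_i)/h_i = 1, -8:
  1·M_0 + 4·M_1 + 1·M_2 = 6(Δ_1 - Δ_0) = -54
Clamped end conditions give two more equations: 2h_0·M_0 + h_0·M_1 = 6(Δ_0 - p'(1)) = 0 and h_1·M_1 + 2h_1·M_2 = 6(p'(3) - Δ_1) = 18.
Forward elimination and back-substitution give M_0 = 21/2, M_1 = -21, M_2 = 39/2.

-21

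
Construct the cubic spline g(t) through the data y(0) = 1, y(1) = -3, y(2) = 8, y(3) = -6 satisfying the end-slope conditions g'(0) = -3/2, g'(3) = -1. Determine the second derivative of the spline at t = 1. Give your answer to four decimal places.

47.1333

Let M_i = g''(x_i). Step sizes h_i = 1, 1, 1; slopes of the chords Δ_i = (y_(i+1) - y_i)/h_i = -4, 11, -14.
  1·M_0 + 4·M_1 + 1·M_2 = 6(Δ_1 - Δ_0) = 90
  1·M_1 + 4·M_2 + 1·M_3 = 6(Δ_2 - Δ_1) = -150
Clamped end conditions give two more equations: 2h_0·M_0 + h_0·M_1 = 6(Δ_0 - g'(0)) = -15 and h_2·M_2 + 2h_2·M_3 = 6(g'(3) - Δ_2) = 78.
Solving the tridiagonal system: M_0 = -466/15, M_1 = 707/15, M_2 = -1012/15, M_3 = 1091/15.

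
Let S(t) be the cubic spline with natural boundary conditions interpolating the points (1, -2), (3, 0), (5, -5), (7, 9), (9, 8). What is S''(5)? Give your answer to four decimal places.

10.5000

With M_i denoting the second derivative at x_i, h_i = 2, 2, 2, 2, and Δ_i = (y_(i+1) − y_i)/h_i = 1, -5/2, 7, -1/2:
  2·M_0 + 8·M_1 + 2·M_2 = 6(Δ_1 - Δ_0) = -21
  2·M_1 + 8·M_2 + 2·M_3 = 6(Δ_2 - Δ_1) = 57
  2·M_2 + 8·M_3 + 2·M_4 = 6(Δ_3 - Δ_2) = -45
Natural end conditions: M_0 = M_4 = 0.
Solving: M_0 = 0, M_1 = -21/4, M_2 = 21/2, M_3 = -33/4, M_4 = 0.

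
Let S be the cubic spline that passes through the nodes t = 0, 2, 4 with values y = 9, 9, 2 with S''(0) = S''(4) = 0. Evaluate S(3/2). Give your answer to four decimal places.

Put M_i = S'' at the i-th knot. Here h = (2, 2) and Δ = (0, -7/2), so the interior equations h_(i-1)·M_(i-1) + 2(h_(i-1)+h_i)·M_i + h_i·M_(i+1) = 6(Δ_i − Δ_(i-1)) read
  2·M_0 + 8·M_1 + 2·M_2 = 6(Δ_1 - Δ_0) = -21
Natural end conditions: M_0 = M_2 = 0.
Solving: M_0 = 0, M_1 = -21/8, M_2 = 0.
On [0, 2], S(t) = 9 + 7/8·t + 0·t² - 7/32·t³.
With t = 3/2: S(3/2) = 2451/256.

9.5742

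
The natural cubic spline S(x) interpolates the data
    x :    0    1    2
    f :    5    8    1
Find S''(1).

-15

With m_i denoting the second derivative at x_i, h_i = 1, 1, and Δ_i = (y_(i+1) − y_i)/h_i = 3, -7:
  1·m_0 + 4·m_1 + 1·m_2 = 6(Δ_1 - Δ_0) = -60
Natural end conditions: m_0 = m_2 = 0.
Forward elimination and back-substitution give m_0 = 0, m_1 = -15, m_2 = 0.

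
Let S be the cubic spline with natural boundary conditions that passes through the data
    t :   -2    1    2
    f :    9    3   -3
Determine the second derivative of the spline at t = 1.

-3

Let M_i = S''(x_i). Step sizes h_i = 3, 1; slopes of the chords Δ_i = (y_(i+1) - y_i)/h_i = -2, -6.
  3·M_0 + 8·M_1 + 1·M_2 = 6(Δ_1 - Δ_0) = -24
Natural end conditions: M_0 = M_2 = 0.
Hence M_0 = 0, M_1 = -3, M_2 = 0.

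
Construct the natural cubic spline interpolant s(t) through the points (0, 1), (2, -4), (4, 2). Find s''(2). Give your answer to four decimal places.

4.1250

With M_i denoting the second derivative at x_i, h_i = 2, 2, and Δ_i = (y_(i+1) − y_i)/h_i = -5/2, 3:
  2·M_0 + 8·M_1 + 2·M_2 = 6(Δ_1 - Δ_0) = 33
Natural end conditions: M_0 = M_2 = 0.
Solving the tridiagonal system: M_0 = 0, M_1 = 33/8, M_2 = 0.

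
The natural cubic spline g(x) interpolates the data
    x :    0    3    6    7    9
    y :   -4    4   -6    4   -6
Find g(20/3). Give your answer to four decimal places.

1.0186

Let m_i = g''(x_i). Step sizes h_i = 3, 3, 1, 2; slopes of the chords Δ_i = (y_(i+1) - y_i)/h_i = 8/3, -10/3, 10, -5.
  3·m_0 + 12·m_1 + 3·m_2 = 6(Δ_1 - Δ_0) = -36
  3·m_1 + 8·m_2 + 1·m_3 = 6(Δ_2 - Δ_1) = 80
  1·m_2 + 6·m_3 + 2·m_4 = 6(Δ_3 - Δ_2) = -90
Natural end conditions: m_0 = m_4 = 0.
Forward elimination and back-substitution give m_0 = 0, m_1 = -567/85, m_2 = 1248/85, m_3 = -1483/85, m_4 = 0.
On [6, 7], g(x) = -6 + 4087/510·(x - 6) + 624/85·(x - 6)² - 2731/510·(x - 6)³.
With (x - 6) = 2/3: g(20/3) = 7013/6885.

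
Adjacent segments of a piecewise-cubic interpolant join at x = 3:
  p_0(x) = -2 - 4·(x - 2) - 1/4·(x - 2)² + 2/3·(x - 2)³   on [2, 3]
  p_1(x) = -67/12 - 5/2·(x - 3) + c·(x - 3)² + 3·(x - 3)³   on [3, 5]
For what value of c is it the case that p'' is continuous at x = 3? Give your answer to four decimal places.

p_0''(x) = -1/2 + 4·(x - 2), so p_0''(3) = 7/2. On the right, p_1''(3) = 2c, so c = 7/4.

1.7500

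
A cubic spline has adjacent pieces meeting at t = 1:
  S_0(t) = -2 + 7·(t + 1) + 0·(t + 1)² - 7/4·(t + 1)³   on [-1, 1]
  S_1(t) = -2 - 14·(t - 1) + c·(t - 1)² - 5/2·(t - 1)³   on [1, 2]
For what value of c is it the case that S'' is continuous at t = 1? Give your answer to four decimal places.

-10.5000

S_0''(t) = 0 - 21/2·(t + 1), so S_0''(1) = -21. On the right, S_1''(1) = 2c, so c = -21/2.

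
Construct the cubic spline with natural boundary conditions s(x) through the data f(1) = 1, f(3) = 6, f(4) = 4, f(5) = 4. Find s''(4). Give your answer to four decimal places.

With m_i denoting the second derivative at x_i, h_i = 2, 1, 1, and Δ_i = (y_(i+1) − y_i)/h_i = 5/2, -2, 0:
  2·m_0 + 6·m_1 + 1·m_2 = 6(Δ_1 - Δ_0) = -27
  1·m_1 + 4·m_2 + 1·m_3 = 6(Δ_2 - Δ_1) = 12
Natural end conditions: m_0 = m_3 = 0.
Hence m_0 = 0, m_1 = -120/23, m_2 = 99/23, m_3 = 0.

4.3043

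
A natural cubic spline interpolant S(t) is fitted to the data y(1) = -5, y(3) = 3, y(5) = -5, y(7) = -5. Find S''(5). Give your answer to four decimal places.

Let M_i = S''(x_i). Step sizes h_i = 2, 2, 2; slopes of the chords Δ_i = (y_(i+1) - y_i)/h_i = 4, -4, 0.
  2·M_0 + 8·M_1 + 2·M_2 = 6(Δ_1 - Δ_0) = -48
  2·M_1 + 8·M_2 + 2·M_3 = 6(Δ_2 - Δ_1) = 24
Natural end conditions: M_0 = M_3 = 0.
Solving: M_0 = 0, M_1 = -36/5, M_2 = 24/5, M_3 = 0.

4.8000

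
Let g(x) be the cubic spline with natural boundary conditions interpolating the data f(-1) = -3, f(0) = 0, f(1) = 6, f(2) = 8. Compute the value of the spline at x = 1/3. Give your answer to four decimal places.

1.9802

Put m_i = g'' at the i-th knot. Here h = (1, 1, 1) and Δ = (3, 6, 2), so the interior equations h_(i-1)·m_(i-1) + 2(h_(i-1)+h_i)·m_i + h_i·m_(i+1) = 6(Δ_i − Δ_(i-1)) read
  1·m_0 + 4·m_1 + 1·m_2 = 6(Δ_1 - Δ_0) = 18
  1·m_1 + 4·m_2 + 1·m_3 = 6(Δ_2 - Δ_1) = -24
Natural end conditions: m_0 = m_3 = 0.
Forward elimination and back-substitution give m_0 = 0, m_1 = 32/5, m_2 = -38/5, m_3 = 0.
On [0, 1], g(x) = 0 + 77/15·x + 16/5·x² - 7/3·x³.
With x = 1/3: g(1/3) = 802/405.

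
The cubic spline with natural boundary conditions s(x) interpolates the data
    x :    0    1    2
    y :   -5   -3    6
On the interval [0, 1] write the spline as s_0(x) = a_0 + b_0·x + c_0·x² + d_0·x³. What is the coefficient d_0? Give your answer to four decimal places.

1.7500

Put M_i = s'' at the i-th knot. Here h = (1, 1) and Δ = (2, 9), so the interior equations h_(i-1)·M_(i-1) + 2(h_(i-1)+h_i)·M_i + h_i·M_(i+1) = 6(Δ_i − Δ_(i-1)) read
  1·M_0 + 4·M_1 + 1·M_2 = 6(Δ_1 - Δ_0) = 42
Natural end conditions: M_0 = M_2 = 0.
Solving the tridiagonal system: M_0 = 0, M_1 = 21/2, M_2 = 0.
On [0, 1], with s_0(x) = a_0 + b_0·x + c_0·x² + d_0·x³: c_0 = M_0/2 = 0, d_0 = (M_1 - M_0)/(6h_0) = 7/4, b_0 = Δ_0 - h_0(2M_0 + M_1)/6 = 1/4.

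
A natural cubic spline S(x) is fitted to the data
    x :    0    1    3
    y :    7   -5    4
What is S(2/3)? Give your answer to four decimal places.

Let σ_i = S''(x_i). Step sizes h_i = 1, 2; slopes of the chords Δ_i = (y_(i+1) - y_i)/h_i = -12, 9/2.
  1·σ_0 + 6·σ_1 + 2·σ_2 = 6(Δ_1 - Δ_0) = 99
Natural end conditions: σ_0 = σ_2 = 0.
Solving: σ_0 = 0, σ_1 = 33/2, σ_2 = 0.
On [0, 1], S(x) = 7 - 59/4·x + 0·x² + 11/4·x³.
With x = 2/3: S(2/3) = -109/54.

-2.0185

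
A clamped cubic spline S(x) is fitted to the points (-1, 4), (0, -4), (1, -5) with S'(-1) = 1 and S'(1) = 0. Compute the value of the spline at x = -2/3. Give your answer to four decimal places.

Put M_i = S'' at the i-th knot. Here h = (1, 1) and Δ = (-8, -1), so the interior equations h_(i-1)·M_(i-1) + 2(h_(i-1)+h_i)·M_i + h_i·M_(i+1) = 6(Δ_i − Δ_(i-1)) read
  1·M_0 + 4·M_1 + 1·M_2 = 6(Δ_1 - Δ_0) = 42
Clamped end conditions give two more equations: 2h_0·M_0 + h_0·M_1 = 6(Δ_0 - S'(-1)) = -54 and h_1·M_1 + 2h_1·M_2 = 6(S'(1) - Δ_1) = 6.
Solving: M_0 = -38, M_1 = 22, M_2 = -8.
On [-1, 0], S(x) = 4 + 1·(x + 1) - 19·(x + 1)² + 10·(x + 1)³.
With (x + 1) = 1/3: S(-2/3) = 70/27.

2.5926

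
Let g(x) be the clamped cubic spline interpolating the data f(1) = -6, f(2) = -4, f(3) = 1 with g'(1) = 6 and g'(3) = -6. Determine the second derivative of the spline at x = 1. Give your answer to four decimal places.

-22.5000

Let σ_i = g''(x_i). Step sizes h_i = 1, 1; slopes of the chords Δ_i = (y_(i+1) - y_i)/h_i = 2, 5.
  1·σ_0 + 4·σ_1 + 1·σ_2 = 6(Δ_1 - Δ_0) = 18
Clamped end conditions give two more equations: 2h_0·σ_0 + h_0·σ_1 = 6(Δ_0 - g'(1)) = -24 and h_1·σ_1 + 2h_1·σ_2 = 6(g'(3) - Δ_1) = -66.
Forward elimination and back-substitution give σ_0 = -45/2, σ_1 = 21, σ_2 = -87/2.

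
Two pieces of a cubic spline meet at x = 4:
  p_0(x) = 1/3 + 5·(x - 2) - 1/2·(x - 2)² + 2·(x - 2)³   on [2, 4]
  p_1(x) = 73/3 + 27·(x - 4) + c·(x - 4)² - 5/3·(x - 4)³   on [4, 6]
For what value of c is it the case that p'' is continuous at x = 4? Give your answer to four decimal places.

p_0''(x) = -1 + 12·(x - 2), so p_0''(4) = 23. On the right, p_1''(4) = 2c, so c = 23/2.

11.5000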